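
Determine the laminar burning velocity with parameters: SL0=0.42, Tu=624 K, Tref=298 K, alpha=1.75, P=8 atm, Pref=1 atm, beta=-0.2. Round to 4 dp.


SL = SL0 * (Tu/Tref)^alpha * (P/Pref)^beta
T ratio = 624/298 = 2.09395973
(T ratio)^alpha = 2.09395973^1.75 = 3.644975
(P/Pref)^beta = 8^(-0.2) = 0.659754
SL = 0.42 * 3.644975 * 0.659754 = 1.0100 m/s


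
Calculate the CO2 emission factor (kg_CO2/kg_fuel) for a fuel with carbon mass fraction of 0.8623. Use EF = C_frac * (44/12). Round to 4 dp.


EF = C_frac * (M_CO2 / M_C)
EF = 0.8623 * (44/12)
EF = 0.8623 * 3.666667 = 3.1618 kg_CO2/kg_fuel


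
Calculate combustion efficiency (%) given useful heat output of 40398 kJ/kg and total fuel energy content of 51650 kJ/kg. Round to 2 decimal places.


Efficiency = (Q_useful / Q_fuel) * 100
Efficiency = (40398 / 51650) * 100
Efficiency = 0.7821 * 100 = 78.21%


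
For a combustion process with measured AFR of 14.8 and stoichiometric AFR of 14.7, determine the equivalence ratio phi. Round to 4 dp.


phi = AFR_stoich / AFR_actual
phi = 14.7 / 14.8 = 0.9932


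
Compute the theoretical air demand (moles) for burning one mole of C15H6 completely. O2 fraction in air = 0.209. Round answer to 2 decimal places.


Balanced combustion: C15H6 + 16.5 O2 -> 15 CO2 + 3 H2O
O2 needed = C + H/4 = 15 + 6/4 = 16.50 moles
Air moles = O2 / 0.209 = 16.50 / 0.209 = 78.95 moles air


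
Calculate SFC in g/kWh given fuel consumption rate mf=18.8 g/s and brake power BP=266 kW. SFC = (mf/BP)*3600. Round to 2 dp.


SFC = (mf / BP) * 3600
Rate = 18.8 / 266 = 0.070677 g/(s*kW)
SFC = 0.070677 * 3600 = 254.44 g/kWh


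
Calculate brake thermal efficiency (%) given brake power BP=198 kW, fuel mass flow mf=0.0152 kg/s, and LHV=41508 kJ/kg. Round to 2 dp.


eta_BTE = (BP / (mf * LHV)) * 100
Denominator = 0.0152 * 41508 = 630.9216 kW
eta_BTE = (198 / 630.9216) * 100 = 31.38%


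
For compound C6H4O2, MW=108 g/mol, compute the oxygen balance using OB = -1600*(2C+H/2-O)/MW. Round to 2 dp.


OB = -1600 * (2C + H/2 - O) / MW
Inner = 2*6 + 4/2 - 2 = 12.00
OB = -1600 * 12.00 / 108 = -177.78%


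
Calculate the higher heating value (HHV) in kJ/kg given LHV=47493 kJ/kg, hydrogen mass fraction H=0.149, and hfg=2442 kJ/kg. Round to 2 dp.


HHV = LHV + hfg * 9 * H
Water addition = 2442 * 9 * 0.149 = 3274.722 kJ/kg
HHV = 47493 + 3274.722 = 50767.72 kJ/kg


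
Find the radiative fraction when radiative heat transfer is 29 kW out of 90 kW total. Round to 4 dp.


f_rad = Q_rad / Q_total
f_rad = 29 / 90 = 0.3222


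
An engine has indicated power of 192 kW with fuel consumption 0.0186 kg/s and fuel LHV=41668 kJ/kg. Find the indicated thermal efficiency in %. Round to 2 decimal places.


eta_ith = (IP / (mf * LHV)) * 100
Denominator = 0.0186 * 41668 = 775.0248 kW
eta_ith = (192 / 775.0248) * 100 = 24.77%


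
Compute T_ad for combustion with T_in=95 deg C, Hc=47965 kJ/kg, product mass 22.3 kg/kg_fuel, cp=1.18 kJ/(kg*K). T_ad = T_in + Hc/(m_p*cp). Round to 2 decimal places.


T_ad = T_in + Hc / (m_p * cp)
Denominator = 22.3 * 1.18 = 26.3140
Temperature rise = 47965 / 26.3140 = 1822.79 K
T_ad = 95 + 1822.79 = 1917.79 deg C


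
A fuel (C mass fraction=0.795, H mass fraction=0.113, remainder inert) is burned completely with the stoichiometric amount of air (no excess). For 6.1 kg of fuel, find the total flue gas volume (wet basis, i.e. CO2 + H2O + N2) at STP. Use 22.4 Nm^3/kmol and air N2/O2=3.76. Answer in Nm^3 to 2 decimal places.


Per kg fuel: CO2 = (C/12 kmol)*22.4 = (0.795/12)*22.4 = 1.48400 Nm^3
Per kg fuel: H2O = (H/2 kmol)*22.4 = (0.113/2)*22.4 = 1.26560 Nm^3
O2 needed per kg fuel = C/12 + H/4 = 0.795/12 + 0.113/4 = 0.09450000 kmol
Per kg fuel: N2 = O2*3.76*22.4 = 0.09450000*3.76*22.4 = 7.95917 Nm^3
Total per kg = 1.48400 + 1.26560 + 7.95917 = 10.70877 Nm^3
Total = 10.70877 * 6.1 = 65.32 Nm^3


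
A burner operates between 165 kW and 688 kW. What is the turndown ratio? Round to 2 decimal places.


TDR = Q_max / Q_min
TDR = 688 / 165 = 4.17


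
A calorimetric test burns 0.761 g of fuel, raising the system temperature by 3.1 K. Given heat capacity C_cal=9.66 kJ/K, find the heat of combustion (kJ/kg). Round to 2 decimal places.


Hc = C_cal * delta_T / m_fuel
Q_released = 9.66 * 3.1 = 29.9460 kJ
m_fuel = 0.761 g = 0.761/1000 kg = 0.000761 kg
Hc = 29.9460 / 0.000761 = 39350.85 kJ/kg


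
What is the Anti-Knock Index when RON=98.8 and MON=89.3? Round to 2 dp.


AKI = (RON + MON) / 2
AKI = (98.8 + 89.3) / 2
AKI = 188.1 / 2 = 94.05


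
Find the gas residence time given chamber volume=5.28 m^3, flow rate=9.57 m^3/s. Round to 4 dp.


tau = V / Q_flow
tau = 5.28 / 9.57 = 0.5517 s


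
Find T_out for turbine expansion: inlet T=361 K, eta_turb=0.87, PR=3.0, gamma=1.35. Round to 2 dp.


T_out = T_in * (1 - eta * (1 - PR^(-(gamma-1)/gamma)))
Exponent = -(1.35-1)/1.35 = -0.25925926
PR^exp = 3.0^(-0.25925926) = 0.75214556
Factor = 1 - 0.87*(1 - 0.75214556) = 0.78436664
T_out = 361 * 0.78436664 = 283.16 K


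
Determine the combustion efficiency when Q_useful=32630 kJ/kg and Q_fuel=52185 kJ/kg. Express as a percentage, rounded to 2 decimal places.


Efficiency = (Q_useful / Q_fuel) * 100
Efficiency = (32630 / 52185) * 100
Efficiency = 0.6253 * 100 = 62.53%


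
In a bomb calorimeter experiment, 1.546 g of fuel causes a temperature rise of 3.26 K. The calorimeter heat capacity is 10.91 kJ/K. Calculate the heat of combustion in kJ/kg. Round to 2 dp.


Hc = C_cal * delta_T / m_fuel
Q_released = 10.91 * 3.26 = 35.5666 kJ
m_fuel = 1.546 g = 1.546/1000 kg = 0.001546 kg
Hc = 35.5666 / 0.001546 = 23005.56 kJ/kg


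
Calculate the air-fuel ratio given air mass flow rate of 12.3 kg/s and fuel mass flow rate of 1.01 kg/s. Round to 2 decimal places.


AFR = m_air / m_fuel
AFR = 12.3 / 1.01 = 12.18


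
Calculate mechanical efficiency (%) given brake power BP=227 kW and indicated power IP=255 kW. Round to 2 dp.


eta_mech = (BP / IP) * 100
Ratio = 227 / 255 = 0.8902
eta_mech = 0.8902 * 100 = 89.02%


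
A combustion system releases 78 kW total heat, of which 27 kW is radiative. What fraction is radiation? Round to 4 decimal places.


f_rad = Q_rad / Q_total
f_rad = 27 / 78 = 0.3462


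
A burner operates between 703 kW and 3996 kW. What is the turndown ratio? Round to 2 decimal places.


TDR = Q_max / Q_min
TDR = 3996 / 703 = 5.68


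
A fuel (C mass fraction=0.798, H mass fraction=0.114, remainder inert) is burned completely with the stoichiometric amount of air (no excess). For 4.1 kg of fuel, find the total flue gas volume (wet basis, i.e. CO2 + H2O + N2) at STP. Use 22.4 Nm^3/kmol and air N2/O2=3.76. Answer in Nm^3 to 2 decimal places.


Per kg fuel: CO2 = (C/12 kmol)*22.4 = (0.798/12)*22.4 = 1.48960 Nm^3
Per kg fuel: H2O = (H/2 kmol)*22.4 = (0.114/2)*22.4 = 1.27680 Nm^3
O2 needed per kg fuel = C/12 + H/4 = 0.798/12 + 0.114/4 = 0.09500000 kmol
Per kg fuel: N2 = O2*3.76*22.4 = 0.09500000*3.76*22.4 = 8.00128 Nm^3
Total per kg = 1.48960 + 1.27680 + 8.00128 = 10.76768 Nm^3
Total = 10.76768 * 4.1 = 44.15 Nm^3


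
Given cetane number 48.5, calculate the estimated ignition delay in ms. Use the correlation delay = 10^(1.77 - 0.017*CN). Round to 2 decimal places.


delay = 10^(1.77 - 0.017*CN)
Exponent = 1.77 - 0.017*48.5 = 0.9455
delay = 10^0.9455 = 8.82 ms


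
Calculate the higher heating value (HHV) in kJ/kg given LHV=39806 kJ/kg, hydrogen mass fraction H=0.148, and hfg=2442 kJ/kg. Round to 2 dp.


HHV = LHV + hfg * 9 * H
Water addition = 2442 * 9 * 0.148 = 3252.744 kJ/kg
HHV = 39806 + 3252.744 = 43058.74 kJ/kg


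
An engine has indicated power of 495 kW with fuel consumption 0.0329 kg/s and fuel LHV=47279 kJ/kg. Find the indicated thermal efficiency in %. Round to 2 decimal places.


eta_ith = (IP / (mf * LHV)) * 100
Denominator = 0.0329 * 47279 = 1555.4791 kW
eta_ith = (495 / 1555.4791) * 100 = 31.82%


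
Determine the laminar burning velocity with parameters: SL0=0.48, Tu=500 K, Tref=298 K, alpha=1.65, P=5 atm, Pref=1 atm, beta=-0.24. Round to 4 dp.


SL = SL0 * (Tu/Tref)^alpha * (P/Pref)^beta
T ratio = 500/298 = 1.67785235
(T ratio)^alpha = 1.67785235^1.65 = 2.348787
(P/Pref)^beta = 5^(-0.24) = 0.679590
SL = 0.48 * 2.348787 * 0.679590 = 0.7662 m/s


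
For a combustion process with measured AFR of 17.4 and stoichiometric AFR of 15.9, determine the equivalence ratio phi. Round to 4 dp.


phi = AFR_stoich / AFR_actual
phi = 15.9 / 17.4 = 0.9138


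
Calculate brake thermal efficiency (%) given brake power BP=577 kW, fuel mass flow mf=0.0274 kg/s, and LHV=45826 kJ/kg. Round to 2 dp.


eta_BTE = (BP / (mf * LHV)) * 100
Denominator = 0.0274 * 45826 = 1255.6324 kW
eta_BTE = (577 / 1255.6324) * 100 = 45.95%


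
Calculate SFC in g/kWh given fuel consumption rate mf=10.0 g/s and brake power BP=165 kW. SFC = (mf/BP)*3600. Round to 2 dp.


SFC = (mf / BP) * 3600
Rate = 10.0 / 165 = 0.060606 g/(s*kW)
SFC = 0.060606 * 3600 = 218.18 g/kWh


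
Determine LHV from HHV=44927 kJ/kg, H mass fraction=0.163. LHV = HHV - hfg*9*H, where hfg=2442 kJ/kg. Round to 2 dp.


LHV = HHV - hfg * 9 * H
Water correction = 2442 * 9 * 0.163 = 3582.414 kJ/kg
LHV = 44927 - 3582.414 = 41344.59 kJ/kg


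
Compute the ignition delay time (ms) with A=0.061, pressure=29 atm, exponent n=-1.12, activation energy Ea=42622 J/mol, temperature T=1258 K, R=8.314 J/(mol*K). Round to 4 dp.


tau = A * P^n * exp(Ea/(R*T))
P^n = 29^(-1.12) = 0.02302047
Ea/(R*T) = 42622/(8.314*1258) = 4.075146
exp(Ea/(R*T)) = 58.859068
tau = 0.061 * 0.02302047 * 58.859068 = 0.0827 ms


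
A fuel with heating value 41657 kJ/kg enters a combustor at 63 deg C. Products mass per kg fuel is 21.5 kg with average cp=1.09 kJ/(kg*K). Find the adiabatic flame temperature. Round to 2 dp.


T_ad = T_in + Hc / (m_p * cp)
Denominator = 21.5 * 1.09 = 23.4350
Temperature rise = 41657 / 23.4350 = 1777.55 K
T_ad = 63 + 1777.55 = 1840.55 deg C


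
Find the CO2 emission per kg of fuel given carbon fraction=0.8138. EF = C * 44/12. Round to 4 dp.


EF = C_frac * (M_CO2 / M_C)
EF = 0.8138 * (44/12)
EF = 0.8138 * 3.666667 = 2.9839 kg_CO2/kg_fuel


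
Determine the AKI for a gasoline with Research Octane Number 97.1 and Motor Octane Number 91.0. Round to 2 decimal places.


AKI = (RON + MON) / 2
AKI = (97.1 + 91.0) / 2
AKI = 188.1 / 2 = 94.05


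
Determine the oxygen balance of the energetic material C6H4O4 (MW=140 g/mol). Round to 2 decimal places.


OB = -1600 * (2C + H/2 - O) / MW
Inner = 2*6 + 4/2 - 4 = 10.00
OB = -1600 * 10.00 / 140 = -114.29%


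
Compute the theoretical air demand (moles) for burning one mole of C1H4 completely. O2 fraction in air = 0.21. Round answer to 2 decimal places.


Balanced combustion: C1H4 + 2 O2 -> 1 CO2 + 2 H2O
O2 needed = C + H/4 = 1 + 4/4 = 2.00 moles
Air moles = O2 / 0.21 = 2.00 / 0.21 = 9.52 moles air


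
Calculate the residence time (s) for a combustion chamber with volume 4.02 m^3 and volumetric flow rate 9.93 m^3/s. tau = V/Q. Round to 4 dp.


tau = V / Q_flow
tau = 4.02 / 9.93 = 0.4048 s


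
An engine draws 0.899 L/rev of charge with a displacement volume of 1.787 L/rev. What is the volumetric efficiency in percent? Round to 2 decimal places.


eta_v = (V_actual / V_disp) * 100
Ratio = 0.899 / 1.787 = 0.5031
eta_v = 0.5031 * 100 = 50.31%


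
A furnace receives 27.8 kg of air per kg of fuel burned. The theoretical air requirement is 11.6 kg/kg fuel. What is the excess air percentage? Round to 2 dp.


Excess air = actual - stoichiometric = 27.8 - 11.6 = 16.20 kg/kg fuel
Excess air % = (excess / stoich) * 100 = (16.20 / 11.6) * 100 = 139.66%


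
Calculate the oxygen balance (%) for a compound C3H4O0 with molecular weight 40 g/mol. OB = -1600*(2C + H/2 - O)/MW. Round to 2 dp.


OB = -1600 * (2C + H/2 - O) / MW
Inner = 2*3 + 4/2 - 0 = 8.00
OB = -1600 * 8.00 / 40 = -320.00%


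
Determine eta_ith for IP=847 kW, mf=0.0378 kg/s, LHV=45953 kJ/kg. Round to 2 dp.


eta_ith = (IP / (mf * LHV)) * 100
Denominator = 0.0378 * 45953 = 1737.0234 kW
eta_ith = (847 / 1737.0234) * 100 = 48.76%


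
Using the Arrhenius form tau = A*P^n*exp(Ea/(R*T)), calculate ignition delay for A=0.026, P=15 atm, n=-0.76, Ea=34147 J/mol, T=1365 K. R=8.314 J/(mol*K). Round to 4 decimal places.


tau = A * P^n * exp(Ea/(R*T))
P^n = 15^(-0.76) = 0.12769404
Ea/(R*T) = 34147/(8.314*1365) = 3.008915
exp(Ea/(R*T)) = 20.265395
tau = 0.026 * 0.12769404 * 20.265395 = 0.0673 ms


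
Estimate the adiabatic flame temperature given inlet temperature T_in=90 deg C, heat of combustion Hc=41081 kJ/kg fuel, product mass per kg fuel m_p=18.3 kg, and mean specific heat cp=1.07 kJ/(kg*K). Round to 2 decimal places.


T_ad = T_in + Hc / (m_p * cp)
Denominator = 18.3 * 1.07 = 19.5810
Temperature rise = 41081 / 19.5810 = 2098.00 K
T_ad = 90 + 2098.00 = 2188.00 deg C


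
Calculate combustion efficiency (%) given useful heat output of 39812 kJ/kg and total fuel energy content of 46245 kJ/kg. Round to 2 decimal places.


Efficiency = (Q_useful / Q_fuel) * 100
Efficiency = (39812 / 46245) * 100
Efficiency = 0.8609 * 100 = 86.09%


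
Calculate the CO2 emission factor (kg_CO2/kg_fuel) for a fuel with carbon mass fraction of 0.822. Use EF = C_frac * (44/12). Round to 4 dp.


EF = C_frac * (M_CO2 / M_C)
EF = 0.822 * (44/12)
EF = 0.822 * 3.666667 = 3.0140 kg_CO2/kg_fuel


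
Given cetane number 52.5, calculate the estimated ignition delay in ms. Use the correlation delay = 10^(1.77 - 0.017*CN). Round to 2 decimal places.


delay = 10^(1.77 - 0.017*CN)
Exponent = 1.77 - 0.017*52.5 = 0.8775
delay = 10^0.8775 = 7.54 ms


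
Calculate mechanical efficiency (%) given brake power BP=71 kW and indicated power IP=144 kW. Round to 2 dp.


eta_mech = (BP / IP) * 100
Ratio = 71 / 144 = 0.4931
eta_mech = 0.4931 * 100 = 49.31%


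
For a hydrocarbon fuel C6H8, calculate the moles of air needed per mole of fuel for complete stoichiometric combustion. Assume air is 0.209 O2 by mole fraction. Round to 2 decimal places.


Balanced combustion: C6H8 + 8 O2 -> 6 CO2 + 4 H2O
O2 needed = C + H/4 = 6 + 8/4 = 8.00 moles
Air moles = O2 / 0.209 = 8.00 / 0.209 = 38.28 moles air


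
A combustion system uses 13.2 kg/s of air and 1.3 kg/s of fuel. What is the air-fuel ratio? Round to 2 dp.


AFR = m_air / m_fuel
AFR = 13.2 / 1.3 = 10.15


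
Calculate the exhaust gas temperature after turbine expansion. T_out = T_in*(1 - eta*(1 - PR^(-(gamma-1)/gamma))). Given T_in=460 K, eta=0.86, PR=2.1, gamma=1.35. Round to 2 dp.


T_out = T_in * (1 - eta * (1 - PR^(-(gamma-1)/gamma)))
Exponent = -(1.35-1)/1.35 = -0.25925926
PR^exp = 2.1^(-0.25925926) = 0.82501466
Factor = 1 - 0.86*(1 - 0.82501466) = 0.84951261
T_out = 460 * 0.84951261 = 390.78 K


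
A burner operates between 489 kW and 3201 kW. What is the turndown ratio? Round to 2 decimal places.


TDR = Q_max / Q_min
TDR = 3201 / 489 = 6.55


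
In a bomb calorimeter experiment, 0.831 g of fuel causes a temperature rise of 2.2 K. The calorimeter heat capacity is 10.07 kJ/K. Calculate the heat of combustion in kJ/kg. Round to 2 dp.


Hc = C_cal * delta_T / m_fuel
Q_released = 10.07 * 2.2 = 22.1540 kJ
m_fuel = 0.831 g = 0.831/1000 kg = 0.000831 kg
Hc = 22.1540 / 0.000831 = 26659.45 kJ/kg


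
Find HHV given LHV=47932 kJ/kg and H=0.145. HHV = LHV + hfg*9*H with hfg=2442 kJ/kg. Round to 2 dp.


HHV = LHV + hfg * 9 * H
Water addition = 2442 * 9 * 0.145 = 3186.810 kJ/kg
HHV = 47932 + 3186.810 = 51118.81 kJ/kg


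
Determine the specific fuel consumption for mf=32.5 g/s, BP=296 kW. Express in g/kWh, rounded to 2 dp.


SFC = (mf / BP) * 3600
Rate = 32.5 / 296 = 0.109797 g/(s*kW)
SFC = 0.109797 * 3600 = 395.27 g/kWh


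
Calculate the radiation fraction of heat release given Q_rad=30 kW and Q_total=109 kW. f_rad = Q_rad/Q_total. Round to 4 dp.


f_rad = Q_rad / Q_total
f_rad = 30 / 109 = 0.2752


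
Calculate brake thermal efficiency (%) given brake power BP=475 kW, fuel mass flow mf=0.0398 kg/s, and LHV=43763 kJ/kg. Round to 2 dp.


eta_BTE = (BP / (mf * LHV)) * 100
Denominator = 0.0398 * 43763 = 1741.7674 kW
eta_BTE = (475 / 1741.7674) * 100 = 27.27%


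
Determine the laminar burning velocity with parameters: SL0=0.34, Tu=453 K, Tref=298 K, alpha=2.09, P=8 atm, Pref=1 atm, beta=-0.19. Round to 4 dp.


SL = SL0 * (Tu/Tref)^alpha * (P/Pref)^beta
T ratio = 453/298 = 1.52013423
(T ratio)^alpha = 1.52013423^2.09 = 2.399569
(P/Pref)^beta = 8^(-0.19) = 0.673617
SL = 0.34 * 2.399569 * 0.673617 = 0.5496 m/s


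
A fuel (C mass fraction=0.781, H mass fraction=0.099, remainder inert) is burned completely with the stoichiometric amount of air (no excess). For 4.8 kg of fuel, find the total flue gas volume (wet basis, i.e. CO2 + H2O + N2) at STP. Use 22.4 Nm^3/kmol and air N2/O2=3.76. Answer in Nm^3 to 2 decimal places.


Per kg fuel: CO2 = (C/12 kmol)*22.4 = (0.781/12)*22.4 = 1.45787 Nm^3
Per kg fuel: H2O = (H/2 kmol)*22.4 = (0.099/2)*22.4 = 1.10880 Nm^3
O2 needed per kg fuel = C/12 + H/4 = 0.781/12 + 0.099/4 = 0.08983333 kmol
Per kg fuel: N2 = O2*3.76*22.4 = 0.08983333*3.76*22.4 = 7.56612 Nm^3
Total per kg = 1.45787 + 1.10880 + 7.56612 = 10.13279 Nm^3
Total = 10.13279 * 4.8 = 48.64 Nm^3


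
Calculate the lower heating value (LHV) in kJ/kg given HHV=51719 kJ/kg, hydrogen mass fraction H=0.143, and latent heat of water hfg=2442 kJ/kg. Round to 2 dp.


LHV = HHV - hfg * 9 * H
Water correction = 2442 * 9 * 0.143 = 3142.854 kJ/kg
LHV = 51719 - 3142.854 = 48576.15 kJ/kg


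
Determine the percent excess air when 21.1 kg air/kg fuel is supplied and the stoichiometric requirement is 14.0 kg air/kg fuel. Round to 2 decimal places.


Excess air = actual - stoichiometric = 21.1 - 14.0 = 7.10 kg/kg fuel
Excess air % = (excess / stoich) * 100 = (7.10 / 14.0) * 100 = 50.71%


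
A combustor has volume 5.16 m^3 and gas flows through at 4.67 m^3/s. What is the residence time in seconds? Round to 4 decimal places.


tau = V / Q_flow
tau = 5.16 / 4.67 = 1.1049 s


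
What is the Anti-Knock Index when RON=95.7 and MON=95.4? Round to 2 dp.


AKI = (RON + MON) / 2
AKI = (95.7 + 95.4) / 2
AKI = 191.1 / 2 = 95.55


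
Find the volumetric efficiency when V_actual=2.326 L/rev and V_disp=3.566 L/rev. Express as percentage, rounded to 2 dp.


eta_v = (V_actual / V_disp) * 100
Ratio = 2.326 / 3.566 = 0.6523
eta_v = 0.6523 * 100 = 65.23%


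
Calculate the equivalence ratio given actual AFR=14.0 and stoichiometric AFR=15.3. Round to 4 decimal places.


phi = AFR_stoich / AFR_actual
phi = 15.3 / 14.0 = 1.0929


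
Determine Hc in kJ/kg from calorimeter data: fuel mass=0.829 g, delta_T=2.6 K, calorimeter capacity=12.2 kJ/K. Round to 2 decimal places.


Hc = C_cal * delta_T / m_fuel
Q_released = 12.2 * 2.6 = 31.7200 kJ
m_fuel = 0.829 g = 0.829/1000 kg = 0.000829 kg
Hc = 31.7200 / 0.000829 = 38262.97 kJ/kg


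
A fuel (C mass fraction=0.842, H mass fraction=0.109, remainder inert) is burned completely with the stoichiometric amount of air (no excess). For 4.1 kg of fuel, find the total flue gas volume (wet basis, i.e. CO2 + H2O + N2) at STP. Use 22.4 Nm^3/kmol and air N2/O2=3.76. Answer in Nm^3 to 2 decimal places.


Per kg fuel: CO2 = (C/12 kmol)*22.4 = (0.842/12)*22.4 = 1.57173 Nm^3
Per kg fuel: H2O = (H/2 kmol)*22.4 = (0.109/2)*22.4 = 1.22080 Nm^3
O2 needed per kg fuel = C/12 + H/4 = 0.842/12 + 0.109/4 = 0.09741667 kmol
Per kg fuel: N2 = O2*3.76*22.4 = 0.09741667*3.76*22.4 = 8.20482 Nm^3
Total per kg = 1.57173 + 1.22080 + 8.20482 = 10.99735 Nm^3
Total = 10.99735 * 4.1 = 45.09 Nm^3


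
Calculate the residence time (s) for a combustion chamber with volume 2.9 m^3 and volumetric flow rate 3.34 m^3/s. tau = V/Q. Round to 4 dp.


tau = V / Q_flow
tau = 2.9 / 3.34 = 0.8683 s


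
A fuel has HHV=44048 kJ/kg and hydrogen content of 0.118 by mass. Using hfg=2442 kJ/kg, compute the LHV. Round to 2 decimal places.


LHV = HHV - hfg * 9 * H
Water correction = 2442 * 9 * 0.118 = 2593.404 kJ/kg
LHV = 44048 - 2593.404 = 41454.60 kJ/kg


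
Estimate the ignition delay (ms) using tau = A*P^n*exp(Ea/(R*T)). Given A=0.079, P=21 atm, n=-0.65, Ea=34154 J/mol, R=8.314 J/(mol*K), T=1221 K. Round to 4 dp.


tau = A * P^n * exp(Ea/(R*T))
P^n = 21^(-0.65) = 0.13821573
Ea/(R*T) = 34154/(8.314*1221) = 3.364464
exp(Ea/(R*T)) = 28.917994
tau = 0.079 * 0.13821573 * 28.917994 = 0.3158 ms


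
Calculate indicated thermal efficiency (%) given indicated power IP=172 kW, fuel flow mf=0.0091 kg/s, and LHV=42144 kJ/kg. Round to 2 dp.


eta_ith = (IP / (mf * LHV)) * 100
Denominator = 0.0091 * 42144 = 383.5104 kW
eta_ith = (172 / 383.5104) * 100 = 44.85%


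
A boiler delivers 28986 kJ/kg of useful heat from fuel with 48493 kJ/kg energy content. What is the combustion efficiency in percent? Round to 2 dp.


Efficiency = (Q_useful / Q_fuel) * 100
Efficiency = (28986 / 48493) * 100
Efficiency = 0.5977 * 100 = 59.77%


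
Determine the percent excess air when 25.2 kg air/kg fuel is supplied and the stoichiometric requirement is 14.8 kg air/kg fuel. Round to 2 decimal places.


Excess air = actual - stoichiometric = 25.2 - 14.8 = 10.40 kg/kg fuel
Excess air % = (excess / stoich) * 100 = (10.40 / 14.8) * 100 = 70.27%


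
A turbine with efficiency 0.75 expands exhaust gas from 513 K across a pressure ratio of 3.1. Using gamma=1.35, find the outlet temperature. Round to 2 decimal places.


T_out = T_in * (1 - eta * (1 - PR^(-(gamma-1)/gamma)))
Exponent = -(1.35-1)/1.35 = -0.25925926
PR^exp = 3.1^(-0.25925926) = 0.74577862
Factor = 1 - 0.75*(1 - 0.74577862) = 0.80933397
T_out = 513 * 0.80933397 = 415.19 K


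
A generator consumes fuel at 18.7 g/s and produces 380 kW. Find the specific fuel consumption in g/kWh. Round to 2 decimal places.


SFC = (mf / BP) * 3600
Rate = 18.7 / 380 = 0.049211 g/(s*kW)
SFC = 0.049211 * 3600 = 177.16 g/kWh


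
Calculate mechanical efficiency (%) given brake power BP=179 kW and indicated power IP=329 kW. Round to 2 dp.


eta_mech = (BP / IP) * 100
Ratio = 179 / 329 = 0.5441
eta_mech = 0.5441 * 100 = 54.41%


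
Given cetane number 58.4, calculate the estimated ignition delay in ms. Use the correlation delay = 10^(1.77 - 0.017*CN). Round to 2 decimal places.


delay = 10^(1.77 - 0.017*CN)
Exponent = 1.77 - 0.017*58.4 = 0.7772
delay = 10^0.7772 = 5.99 ms


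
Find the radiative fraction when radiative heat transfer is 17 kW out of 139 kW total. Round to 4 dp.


f_rad = Q_rad / Q_total
f_rad = 17 / 139 = 0.1223


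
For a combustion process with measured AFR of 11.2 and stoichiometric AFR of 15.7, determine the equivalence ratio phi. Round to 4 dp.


phi = AFR_stoich / AFR_actual
phi = 15.7 / 11.2 = 1.4018


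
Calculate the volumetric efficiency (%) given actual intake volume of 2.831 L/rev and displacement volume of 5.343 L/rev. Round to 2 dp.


eta_v = (V_actual / V_disp) * 100
Ratio = 2.831 / 5.343 = 0.5299
eta_v = 0.5299 * 100 = 52.99%


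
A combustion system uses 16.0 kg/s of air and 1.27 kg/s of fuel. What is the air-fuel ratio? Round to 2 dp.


AFR = m_air / m_fuel
AFR = 16.0 / 1.27 = 12.60


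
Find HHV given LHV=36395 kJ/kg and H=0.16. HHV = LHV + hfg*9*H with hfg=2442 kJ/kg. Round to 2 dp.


HHV = LHV + hfg * 9 * H
Water addition = 2442 * 9 * 0.16 = 3516.480 kJ/kg
HHV = 36395 + 3516.480 = 39911.48 kJ/kg


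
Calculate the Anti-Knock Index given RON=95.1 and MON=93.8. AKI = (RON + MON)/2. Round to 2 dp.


AKI = (RON + MON) / 2
AKI = (95.1 + 93.8) / 2
AKI = 188.9 / 2 = 94.45


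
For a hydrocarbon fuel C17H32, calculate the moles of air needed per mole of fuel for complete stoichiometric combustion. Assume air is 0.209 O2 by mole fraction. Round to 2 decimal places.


Balanced combustion: C17H32 + 25 O2 -> 17 CO2 + 16 H2O
O2 needed = C + H/4 = 17 + 32/4 = 25.00 moles
Air moles = O2 / 0.209 = 25.00 / 0.209 = 119.62 moles air


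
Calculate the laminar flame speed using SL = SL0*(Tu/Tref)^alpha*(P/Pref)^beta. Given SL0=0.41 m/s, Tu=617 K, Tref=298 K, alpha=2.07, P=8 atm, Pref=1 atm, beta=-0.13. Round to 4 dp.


SL = SL0 * (Tu/Tref)^alpha * (P/Pref)^beta
T ratio = 617/298 = 2.07046980
(T ratio)^alpha = 2.07046980^2.07 = 4.510894
(P/Pref)^beta = 8^(-0.13) = 0.763130
SL = 0.41 * 4.510894 * 0.763130 = 1.4114 m/s


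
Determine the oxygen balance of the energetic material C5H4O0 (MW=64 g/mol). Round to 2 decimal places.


OB = -1600 * (2C + H/2 - O) / MW
Inner = 2*5 + 4/2 - 0 = 12.00
OB = -1600 * 12.00 / 64 = -300.00%


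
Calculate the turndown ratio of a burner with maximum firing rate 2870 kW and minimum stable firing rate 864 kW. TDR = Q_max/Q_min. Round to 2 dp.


TDR = Q_max / Q_min
TDR = 2870 / 864 = 3.32


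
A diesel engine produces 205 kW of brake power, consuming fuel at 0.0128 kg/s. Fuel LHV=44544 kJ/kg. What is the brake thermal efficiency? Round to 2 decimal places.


eta_BTE = (BP / (mf * LHV)) * 100
Denominator = 0.0128 * 44544 = 570.1632 kW
eta_BTE = (205 / 570.1632) * 100 = 35.95%


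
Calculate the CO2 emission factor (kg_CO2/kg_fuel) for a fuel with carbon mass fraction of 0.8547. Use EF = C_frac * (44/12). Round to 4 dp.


EF = C_frac * (M_CO2 / M_C)
EF = 0.8547 * (44/12)
EF = 0.8547 * 3.666667 = 3.1339 kg_CO2/kg_fuel


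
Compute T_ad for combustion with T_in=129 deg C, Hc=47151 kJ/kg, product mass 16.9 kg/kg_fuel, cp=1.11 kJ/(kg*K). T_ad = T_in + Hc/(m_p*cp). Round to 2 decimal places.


T_ad = T_in + Hc / (m_p * cp)
Denominator = 16.9 * 1.11 = 18.7590
Temperature rise = 47151 / 18.7590 = 2513.51 K
T_ad = 129 + 2513.51 = 2642.51 deg C


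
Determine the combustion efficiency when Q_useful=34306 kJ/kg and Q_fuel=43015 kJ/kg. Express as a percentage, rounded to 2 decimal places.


Efficiency = (Q_useful / Q_fuel) * 100
Efficiency = (34306 / 43015) * 100
Efficiency = 0.7975 * 100 = 79.75%


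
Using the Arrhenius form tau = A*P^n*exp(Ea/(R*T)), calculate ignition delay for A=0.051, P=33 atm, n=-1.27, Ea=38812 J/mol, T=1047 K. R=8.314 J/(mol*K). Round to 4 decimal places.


tau = A * P^n * exp(Ea/(R*T))
P^n = 33^(-1.27) = 0.01178928
Ea/(R*T) = 38812/(8.314*1047) = 4.458711
exp(Ea/(R*T)) = 86.376096
tau = 0.051 * 0.01178928 * 86.376096 = 0.0519 ms


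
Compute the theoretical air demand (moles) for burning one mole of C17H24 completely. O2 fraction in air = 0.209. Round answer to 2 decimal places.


Balanced combustion: C17H24 + 23 O2 -> 17 CO2 + 12 H2O
O2 needed = C + H/4 = 17 + 24/4 = 23.00 moles
Air moles = O2 / 0.209 = 23.00 / 0.209 = 110.05 moles air


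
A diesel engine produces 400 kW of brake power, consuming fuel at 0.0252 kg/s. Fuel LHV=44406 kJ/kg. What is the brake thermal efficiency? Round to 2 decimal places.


eta_BTE = (BP / (mf * LHV)) * 100
Denominator = 0.0252 * 44406 = 1119.0312 kW
eta_BTE = (400 / 1119.0312) * 100 = 35.75%


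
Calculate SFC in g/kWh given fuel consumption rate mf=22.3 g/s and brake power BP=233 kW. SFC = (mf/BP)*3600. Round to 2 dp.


SFC = (mf / BP) * 3600
Rate = 22.3 / 233 = 0.095708 g/(s*kW)
SFC = 0.095708 * 3600 = 344.55 g/kWh


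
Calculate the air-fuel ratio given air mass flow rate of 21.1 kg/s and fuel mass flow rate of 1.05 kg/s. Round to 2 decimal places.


AFR = m_air / m_fuel
AFR = 21.1 / 1.05 = 20.10


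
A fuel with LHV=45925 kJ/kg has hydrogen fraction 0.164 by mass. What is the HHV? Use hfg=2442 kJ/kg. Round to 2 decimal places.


HHV = LHV + hfg * 9 * H
Water addition = 2442 * 9 * 0.164 = 3604.392 kJ/kg
HHV = 45925 + 3604.392 = 49529.39 kJ/kg


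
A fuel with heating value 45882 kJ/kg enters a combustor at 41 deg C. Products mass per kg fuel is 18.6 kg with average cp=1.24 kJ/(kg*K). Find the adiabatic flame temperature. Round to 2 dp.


T_ad = T_in + Hc / (m_p * cp)
Denominator = 18.6 * 1.24 = 23.0640
Temperature rise = 45882 / 23.0640 = 1989.33 K
T_ad = 41 + 1989.33 = 2030.33 deg C


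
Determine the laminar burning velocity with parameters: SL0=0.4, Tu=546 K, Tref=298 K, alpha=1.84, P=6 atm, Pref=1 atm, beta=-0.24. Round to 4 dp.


SL = SL0 * (Tu/Tref)^alpha * (P/Pref)^beta
T ratio = 546/298 = 1.83221477
(T ratio)^alpha = 1.83221477^1.84 = 3.047029
(P/Pref)^beta = 6^(-0.24) = 0.650495
SL = 0.4 * 3.047029 * 0.650495 = 0.7928 m/s


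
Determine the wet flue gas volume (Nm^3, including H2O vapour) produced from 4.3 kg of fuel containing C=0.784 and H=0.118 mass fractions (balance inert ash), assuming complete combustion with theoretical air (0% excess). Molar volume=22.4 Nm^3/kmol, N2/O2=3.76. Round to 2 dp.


Per kg fuel: CO2 = (C/12 kmol)*22.4 = (0.784/12)*22.4 = 1.46347 Nm^3
Per kg fuel: H2O = (H/2 kmol)*22.4 = (0.118/2)*22.4 = 1.32160 Nm^3
O2 needed per kg fuel = C/12 + H/4 = 0.784/12 + 0.118/4 = 0.09483333 kmol
Per kg fuel: N2 = O2*3.76*22.4 = 0.09483333*3.76*22.4 = 7.98724 Nm^3
Total per kg = 1.46347 + 1.32160 + 7.98724 = 10.77231 Nm^3
Total = 10.77231 * 4.3 = 46.32 Nm^3


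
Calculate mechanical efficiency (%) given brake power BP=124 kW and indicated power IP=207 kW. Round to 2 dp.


eta_mech = (BP / IP) * 100
Ratio = 124 / 207 = 0.5990
eta_mech = 0.5990 * 100 = 59.90%


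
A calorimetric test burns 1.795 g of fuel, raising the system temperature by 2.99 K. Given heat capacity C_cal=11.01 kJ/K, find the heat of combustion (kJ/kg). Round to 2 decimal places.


Hc = C_cal * delta_T / m_fuel
Q_released = 11.01 * 2.99 = 32.9199 kJ
m_fuel = 1.795 g = 1.795/1000 kg = 0.001795 kg
Hc = 32.9199 / 0.001795 = 18339.78 kJ/kg


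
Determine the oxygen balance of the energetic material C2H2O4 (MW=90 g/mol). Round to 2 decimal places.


OB = -1600 * (2C + H/2 - O) / MW
Inner = 2*2 + 2/2 - 4 = 1.00
OB = -1600 * 1.00 / 90 = -17.78%


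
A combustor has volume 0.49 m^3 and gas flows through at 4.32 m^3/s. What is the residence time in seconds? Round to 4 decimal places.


tau = V / Q_flow
tau = 0.49 / 4.32 = 0.1134 s


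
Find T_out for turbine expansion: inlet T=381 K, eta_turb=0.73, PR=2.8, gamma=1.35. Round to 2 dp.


T_out = T_in * (1 - eta * (1 - PR^(-(gamma-1)/gamma)))
Exponent = -(1.35-1)/1.35 = -0.25925926
PR^exp = 2.8^(-0.25925926) = 0.76572026
Factor = 1 - 0.73*(1 - 0.76572026) = 0.82897579
T_out = 381 * 0.82897579 = 315.84 K


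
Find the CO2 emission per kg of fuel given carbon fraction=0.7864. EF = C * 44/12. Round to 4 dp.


EF = C_frac * (M_CO2 / M_C)
EF = 0.7864 * (44/12)
EF = 0.7864 * 3.666667 = 2.8835 kg_CO2/kg_fuel


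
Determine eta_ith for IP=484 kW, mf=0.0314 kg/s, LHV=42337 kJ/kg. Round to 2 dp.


eta_ith = (IP / (mf * LHV)) * 100
Denominator = 0.0314 * 42337 = 1329.3818 kW
eta_ith = (484 / 1329.3818) * 100 = 36.41%


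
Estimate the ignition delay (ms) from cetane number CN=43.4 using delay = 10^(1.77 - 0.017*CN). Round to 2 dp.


delay = 10^(1.77 - 0.017*CN)
Exponent = 1.77 - 0.017*43.4 = 1.0322
delay = 10^1.0322 = 10.77 ms


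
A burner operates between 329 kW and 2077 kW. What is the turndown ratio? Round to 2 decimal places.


TDR = Q_max / Q_min
TDR = 2077 / 329 = 6.31


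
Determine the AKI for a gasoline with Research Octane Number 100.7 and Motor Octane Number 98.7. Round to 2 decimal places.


AKI = (RON + MON) / 2
AKI = (100.7 + 98.7) / 2
AKI = 199.4 / 2 = 99.70


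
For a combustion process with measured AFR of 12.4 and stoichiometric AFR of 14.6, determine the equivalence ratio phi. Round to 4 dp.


phi = AFR_stoich / AFR_actual
phi = 14.6 / 12.4 = 1.1774


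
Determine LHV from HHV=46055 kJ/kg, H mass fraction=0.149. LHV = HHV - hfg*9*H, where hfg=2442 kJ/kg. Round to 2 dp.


LHV = HHV - hfg * 9 * H
Water correction = 2442 * 9 * 0.149 = 3274.722 kJ/kg
LHV = 46055 - 3274.722 = 42780.28 kJ/kg


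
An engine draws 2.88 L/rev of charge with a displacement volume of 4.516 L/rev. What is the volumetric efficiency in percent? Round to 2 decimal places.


eta_v = (V_actual / V_disp) * 100
Ratio = 2.88 / 4.516 = 0.6377
eta_v = 0.6377 * 100 = 63.77%


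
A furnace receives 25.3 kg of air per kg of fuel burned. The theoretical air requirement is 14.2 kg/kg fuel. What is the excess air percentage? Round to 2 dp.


Excess air = actual - stoichiometric = 25.3 - 14.2 = 11.10 kg/kg fuel
Excess air % = (excess / stoich) * 100 = (11.10 / 14.2) * 100 = 78.17%


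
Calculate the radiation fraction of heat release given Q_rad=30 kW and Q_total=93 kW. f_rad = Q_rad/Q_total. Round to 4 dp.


f_rad = Q_rad / Q_total
f_rad = 30 / 93 = 0.3226


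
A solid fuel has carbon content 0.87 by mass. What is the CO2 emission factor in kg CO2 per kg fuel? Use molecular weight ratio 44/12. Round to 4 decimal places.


EF = C_frac * (M_CO2 / M_C)
EF = 0.87 * (44/12)
EF = 0.87 * 3.666667 = 3.1900 kg_CO2/kg_fuel


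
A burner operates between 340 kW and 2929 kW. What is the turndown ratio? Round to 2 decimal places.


TDR = Q_max / Q_min
TDR = 2929 / 340 = 8.61


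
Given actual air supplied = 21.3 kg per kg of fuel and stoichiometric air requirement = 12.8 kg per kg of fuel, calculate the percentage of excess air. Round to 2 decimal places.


Excess air = actual - stoichiometric = 21.3 - 12.8 = 8.50 kg/kg fuel
Excess air % = (excess / stoich) * 100 = (8.50 / 12.8) * 100 = 66.41%


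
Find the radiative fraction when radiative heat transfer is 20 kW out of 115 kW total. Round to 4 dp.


f_rad = Q_rad / Q_total
f_rad = 20 / 115 = 0.1739


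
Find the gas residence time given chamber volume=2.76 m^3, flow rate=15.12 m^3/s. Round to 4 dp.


tau = V / Q_flow
tau = 2.76 / 15.12 = 0.1825 s


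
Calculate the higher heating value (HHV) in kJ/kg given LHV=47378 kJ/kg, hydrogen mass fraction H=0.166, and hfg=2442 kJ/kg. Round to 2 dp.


HHV = LHV + hfg * 9 * H
Water addition = 2442 * 9 * 0.166 = 3648.348 kJ/kg
HHV = 47378 + 3648.348 = 51026.35 kJ/kg


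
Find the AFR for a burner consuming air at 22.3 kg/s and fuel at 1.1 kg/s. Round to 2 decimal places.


AFR = m_air / m_fuel
AFR = 22.3 / 1.1 = 20.27


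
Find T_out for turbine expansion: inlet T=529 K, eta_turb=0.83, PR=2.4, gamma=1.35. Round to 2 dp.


T_out = T_in * (1 - eta * (1 - PR^(-(gamma-1)/gamma)))
Exponent = -(1.35-1)/1.35 = -0.25925926
PR^exp = 2.4^(-0.25925926) = 0.79694200
Factor = 1 - 0.83*(1 - 0.79694200) = 0.83146186
T_out = 529 * 0.83146186 = 439.84 K


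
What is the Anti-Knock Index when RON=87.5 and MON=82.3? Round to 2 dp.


AKI = (RON + MON) / 2
AKI = (87.5 + 82.3) / 2
AKI = 169.8 / 2 = 84.90


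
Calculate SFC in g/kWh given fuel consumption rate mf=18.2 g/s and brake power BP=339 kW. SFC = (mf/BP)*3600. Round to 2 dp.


SFC = (mf / BP) * 3600
Rate = 18.2 / 339 = 0.053687 g/(s*kW)
SFC = 0.053687 * 3600 = 193.27 g/kWh


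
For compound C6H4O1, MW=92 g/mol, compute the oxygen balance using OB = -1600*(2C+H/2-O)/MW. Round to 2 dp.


OB = -1600 * (2C + H/2 - O) / MW
Inner = 2*6 + 4/2 - 1 = 13.00
OB = -1600 * 13.00 / 92 = -226.09%


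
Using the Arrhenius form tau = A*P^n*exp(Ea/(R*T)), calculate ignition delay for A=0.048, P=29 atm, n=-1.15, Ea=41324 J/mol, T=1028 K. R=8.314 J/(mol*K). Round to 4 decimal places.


tau = A * P^n * exp(Ea/(R*T))
P^n = 29^(-1.15) = 0.02080857
Ea/(R*T) = 41324/(8.314*1028) = 4.835031
exp(Ea/(R*T)) = 125.842421
tau = 0.048 * 0.02080857 * 125.842421 = 0.1257 ms


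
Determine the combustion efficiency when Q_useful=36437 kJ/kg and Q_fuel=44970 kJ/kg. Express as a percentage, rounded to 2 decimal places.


Efficiency = (Q_useful / Q_fuel) * 100
Efficiency = (36437 / 44970) * 100
Efficiency = 0.8103 * 100 = 81.03%


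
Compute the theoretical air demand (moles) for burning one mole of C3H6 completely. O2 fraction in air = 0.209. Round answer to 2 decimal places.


Balanced combustion: C3H6 + 4.5 O2 -> 3 CO2 + 3 H2O
O2 needed = C + H/4 = 3 + 6/4 = 4.50 moles
Air moles = O2 / 0.209 = 4.50 / 0.209 = 21.53 moles air


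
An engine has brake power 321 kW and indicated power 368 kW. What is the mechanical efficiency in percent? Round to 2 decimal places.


eta_mech = (BP / IP) * 100
Ratio = 321 / 368 = 0.8723
eta_mech = 0.8723 * 100 = 87.23%


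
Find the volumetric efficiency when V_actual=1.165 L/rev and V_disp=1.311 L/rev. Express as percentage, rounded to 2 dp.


eta_v = (V_actual / V_disp) * 100
Ratio = 1.165 / 1.311 = 0.8886
eta_v = 0.8886 * 100 = 88.86%


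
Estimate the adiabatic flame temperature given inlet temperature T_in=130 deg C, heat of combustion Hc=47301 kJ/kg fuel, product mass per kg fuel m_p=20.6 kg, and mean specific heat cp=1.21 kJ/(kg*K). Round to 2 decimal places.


T_ad = T_in + Hc / (m_p * cp)
Denominator = 20.6 * 1.21 = 24.9260
Temperature rise = 47301 / 24.9260 = 1897.66 K
T_ad = 130 + 1897.66 = 2027.66 deg C


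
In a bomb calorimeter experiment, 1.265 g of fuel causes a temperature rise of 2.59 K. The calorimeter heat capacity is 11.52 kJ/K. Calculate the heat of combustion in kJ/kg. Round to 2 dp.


Hc = C_cal * delta_T / m_fuel
Q_released = 11.52 * 2.59 = 29.8368 kJ
m_fuel = 1.265 g = 1.265/1000 kg = 0.001265 kg
Hc = 29.8368 / 0.001265 = 23586.40 kJ/kg


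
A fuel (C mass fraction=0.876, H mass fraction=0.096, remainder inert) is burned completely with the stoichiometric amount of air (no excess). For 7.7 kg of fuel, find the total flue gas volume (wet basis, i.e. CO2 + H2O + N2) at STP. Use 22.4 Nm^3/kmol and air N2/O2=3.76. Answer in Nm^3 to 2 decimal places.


Per kg fuel: CO2 = (C/12 kmol)*22.4 = (0.876/12)*22.4 = 1.63520 Nm^3
Per kg fuel: H2O = (H/2 kmol)*22.4 = (0.096/2)*22.4 = 1.07520 Nm^3
O2 needed per kg fuel = C/12 + H/4 = 0.876/12 + 0.096/4 = 0.09700000 kmol
Per kg fuel: N2 = O2*3.76*22.4 = 0.09700000*3.76*22.4 = 8.16973 Nm^3
Total per kg = 1.63520 + 1.07520 + 8.16973 = 10.88013 Nm^3
Total = 10.88013 * 7.7 = 83.78 Nm^3


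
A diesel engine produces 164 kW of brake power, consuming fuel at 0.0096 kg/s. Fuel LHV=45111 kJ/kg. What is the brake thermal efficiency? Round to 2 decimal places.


eta_BTE = (BP / (mf * LHV)) * 100
Denominator = 0.0096 * 45111 = 433.0656 kW
eta_BTE = (164 / 433.0656) * 100 = 37.87%


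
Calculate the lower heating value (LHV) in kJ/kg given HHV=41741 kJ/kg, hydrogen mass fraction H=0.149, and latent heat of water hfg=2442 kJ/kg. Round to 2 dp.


LHV = HHV - hfg * 9 * H
Water correction = 2442 * 9 * 0.149 = 3274.722 kJ/kg
LHV = 41741 - 3274.722 = 38466.28 kJ/kg


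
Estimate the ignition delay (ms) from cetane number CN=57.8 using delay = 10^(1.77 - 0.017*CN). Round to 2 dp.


delay = 10^(1.77 - 0.017*CN)
Exponent = 1.77 - 0.017*57.8 = 0.7874
delay = 10^0.7874 = 6.13 ms


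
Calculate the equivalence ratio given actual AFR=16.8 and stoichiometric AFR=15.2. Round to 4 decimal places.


phi = AFR_stoich / AFR_actual
phi = 15.2 / 16.8 = 0.9048


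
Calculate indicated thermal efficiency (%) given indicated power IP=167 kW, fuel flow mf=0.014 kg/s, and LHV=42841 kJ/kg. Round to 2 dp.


eta_ith = (IP / (mf * LHV)) * 100
Denominator = 0.014 * 42841 = 599.7740 kW
eta_ith = (167 / 599.7740) * 100 = 27.84%


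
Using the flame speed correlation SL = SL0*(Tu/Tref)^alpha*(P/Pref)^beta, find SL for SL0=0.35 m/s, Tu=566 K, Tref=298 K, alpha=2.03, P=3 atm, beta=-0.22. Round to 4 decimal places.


SL = SL0 * (Tu/Tref)^alpha * (P/Pref)^beta
T ratio = 566/298 = 1.89932886
(T ratio)^alpha = 1.89932886^2.03 = 3.677548
(P/Pref)^beta = 3^(-0.22) = 0.785296
SL = 0.35 * 3.677548 * 0.785296 = 1.0108 m/s


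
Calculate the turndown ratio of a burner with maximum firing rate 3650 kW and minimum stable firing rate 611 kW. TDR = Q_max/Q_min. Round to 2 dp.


TDR = Q_max / Q_min
TDR = 3650 / 611 = 5.97


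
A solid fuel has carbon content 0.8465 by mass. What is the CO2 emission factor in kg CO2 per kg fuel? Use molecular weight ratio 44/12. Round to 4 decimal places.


EF = C_frac * (M_CO2 / M_C)
EF = 0.8465 * (44/12)
EF = 0.8465 * 3.666667 = 3.1038 kg_CO2/kg_fuel


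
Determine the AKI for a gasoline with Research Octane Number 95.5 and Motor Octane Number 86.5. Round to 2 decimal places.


AKI = (RON + MON) / 2
AKI = (95.5 + 86.5) / 2
AKI = 182.0 / 2 = 91.00
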